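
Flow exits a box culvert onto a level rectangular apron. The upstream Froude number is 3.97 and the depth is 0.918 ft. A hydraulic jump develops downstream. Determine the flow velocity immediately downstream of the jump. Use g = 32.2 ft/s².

V₂ = 4.20 ft/s

Fr₁ = 3.97 (given).
Conjugate-depth relation: y₂/y₁ = ½[√(1 + 8Fr₁²) − 1] = ½[√127.1 − 1] = 5.14.
y₂ = 5.14 × 0.918 = 4.72 ft.
V₁ = Fr₁·√(g·y₁) = 3.97×√(32.2×0.918) = 21.6 ft/s; q = V₁·y₁ = 19.8 ft²/s.
V₂ = q/y₂ = 19.8/4.72 = 4.20 ft/s.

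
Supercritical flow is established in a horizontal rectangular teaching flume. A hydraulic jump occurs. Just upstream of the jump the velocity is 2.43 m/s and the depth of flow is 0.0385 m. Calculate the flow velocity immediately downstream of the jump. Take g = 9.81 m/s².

Fr₁ = V₁/√(g·y₁) = 2.43/√(9.81×0.0385) = 3.95.
Bélanger equation: y₂/y₁ = ½[√(1 + 8Fr₁²) − 1] = ½[√126.1 − 1] = 5.11.
y₂ = 5.11 × 0.0385 = 0.197 m.
q = V₁·y₁ = 2.43 × 0.0385 = 0.0936 m²/s.
V₂ = q/y₂ = 0.0936/0.197 = 0.475 m/s.

V₂ = 0.475 m/s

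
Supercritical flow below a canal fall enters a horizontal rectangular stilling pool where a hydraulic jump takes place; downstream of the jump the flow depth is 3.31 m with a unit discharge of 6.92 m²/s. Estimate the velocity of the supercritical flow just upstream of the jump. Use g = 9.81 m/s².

V₁ = 9.48 m/s

V₂ = q/y₂ = 6.92/3.31 = 2.09 m/s; Fr₂ = V₂/√(g·y₂) = 0.367.
Since the conjugate-depth ratio holds either way, y₁/y₂ = ½[√(1 + 8Fr₂²) − 1] = ½[√2.077 − 1] = 0.221.
y₁ = 0.221 × 3.31 = 0.730 m.
V₁ = q/y₁ = 6.92/0.730 = 9.48 m/s.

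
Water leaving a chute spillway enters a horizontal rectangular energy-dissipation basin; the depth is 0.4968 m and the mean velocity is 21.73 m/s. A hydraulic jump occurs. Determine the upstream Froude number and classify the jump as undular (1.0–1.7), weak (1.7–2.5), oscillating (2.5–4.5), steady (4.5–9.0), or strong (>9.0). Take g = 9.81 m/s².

Fr₁ = V₁/√(g·y₁) = 21.73/√(9.81×0.4968) = 9.843.
Fr₁ = 9.843 lies in the strong range.

Fr₁ = 9.843; strong jump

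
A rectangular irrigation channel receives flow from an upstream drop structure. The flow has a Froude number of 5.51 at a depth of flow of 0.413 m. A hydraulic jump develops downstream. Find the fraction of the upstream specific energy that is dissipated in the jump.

Fr₁ = 5.51 (given).
By Bélanger, y₂/y₁ = ½[√(1 + 8Fr₁²) − 1] = ½[√243.9 − 1] = 7.31.
y₂ = 7.31 × 0.413 = 3.02 m.
E₁ = y₁(1 + Fr₁²/2) = 0.413×(1 + 5.51²/2) = 6.68 m. ΔE = (y₂ − y₁)³/(4y₁y₂) = 3.55 m. ΔE/E₁ = 3.55/6.68 = 0.531.

ΔE/E₁ = 0.531 (53.1%)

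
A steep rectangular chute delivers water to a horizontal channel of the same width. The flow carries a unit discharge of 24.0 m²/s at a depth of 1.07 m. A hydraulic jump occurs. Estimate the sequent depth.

y₂ = 9.95 m

V₁ = q/y₁ = 24.0/1.07 = 22.4 m/s. Fr₁ = V₁/√(g·y₁) = 22.4/√(9.81×1.07) = 6.92.
Bélanger equation: y₂/y₁ = ½[√(1 + 8Fr₁²) − 1] = ½[√384.4 − 1] = 9.30.
y₂ = 9.30 × 1.07 = 9.95 m.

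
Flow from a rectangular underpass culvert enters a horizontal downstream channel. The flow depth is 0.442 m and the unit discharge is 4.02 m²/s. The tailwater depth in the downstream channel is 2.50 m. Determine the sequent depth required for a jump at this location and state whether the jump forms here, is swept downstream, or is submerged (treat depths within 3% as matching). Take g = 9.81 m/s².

V₁ = q/y₁ = 4.02/0.442 = 9.10 m/s. Fr₁ = V₁/√(g·y₁) = 9.10/√(9.81×0.442) = 4.37.
By Bélanger, y₂/y₁ = ½[√(1 + 8Fr₁²) − 1] = ½[√153.6 − 1] = 5.70.
y₂ = 5.70 × 0.442 = 2.52 m.
Tailwater y_tw = 2.50 m: y_tw ≈ y₂, so the jump forms here.

y₂ = 2.52 m; the jump forms here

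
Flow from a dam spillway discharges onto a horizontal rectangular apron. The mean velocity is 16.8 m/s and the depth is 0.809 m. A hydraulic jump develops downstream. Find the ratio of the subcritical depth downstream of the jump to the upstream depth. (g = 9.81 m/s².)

y₂/y₁ = 7.95

Fr₁ = V₁/√(g·y₁) = 16.8/√(9.81×0.809) = 5.96.
Bélanger equation: y₂/y₁ = ½[√(1 + 8Fr₁²) − 1] = ½[√285.5 − 1] = 7.95.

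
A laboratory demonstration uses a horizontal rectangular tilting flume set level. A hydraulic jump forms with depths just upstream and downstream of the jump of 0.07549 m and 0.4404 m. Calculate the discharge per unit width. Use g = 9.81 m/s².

q = 0.2900 m²/s

For a rectangular channel the momentum equation gives q² = ½·g·y₁·y₂·(y₁ + y₂) = ½×9.81×0.07549×0.4404×0.5159 = 0.08413.
q = √0.08413 = 0.2900 m²/s.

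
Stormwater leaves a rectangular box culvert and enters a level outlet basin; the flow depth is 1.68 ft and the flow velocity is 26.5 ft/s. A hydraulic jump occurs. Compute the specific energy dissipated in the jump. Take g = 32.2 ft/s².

ΔE = 4.31 ft

Fr₁ = V₁/√(g·y₁) = 26.5/√(32.2×1.68) = 3.60.
Sequent-depth ratio: y₂/y₁ = ½[√(1 + 8Fr₁²) − 1] = ½[√104.9 − 1] = 4.62.
y₂ = 4.62 × 1.68 = 7.76 ft.
Head loss: ΔE = (y₂ − y₁)³/(4y₁y₂) = (7.76 − 1.68)³/(4×1.68×7.76) = 225/52.2 = 4.31 ft.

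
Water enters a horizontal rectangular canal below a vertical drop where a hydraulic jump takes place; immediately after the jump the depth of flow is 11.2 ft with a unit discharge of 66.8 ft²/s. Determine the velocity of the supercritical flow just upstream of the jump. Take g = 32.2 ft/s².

V₂ = q/y₂ = 66.8/11.2 = 5.96 ft/s; Fr₂ = V₂/√(g·y₂) = 0.314.
The Bélanger relation is symmetric: y₁/y₂ = ½[√(1 + 8Fr₂²) − 1] = ½[√1.789 − 1] = 0.169.
y₁ = 0.169 × 11.2 = 1.89 ft.
V₁ = q/y₁ = 66.8/1.89 = 35.3 ft/s.

V₁ = 35.3 ft/s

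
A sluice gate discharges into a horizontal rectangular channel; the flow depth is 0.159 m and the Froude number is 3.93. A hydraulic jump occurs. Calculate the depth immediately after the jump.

Fr₁ = 3.93 (given).
Sequent-depth ratio: y₂/y₁ = ½[√(1 + 8Fr₁²) − 1] = ½[√124.6 − 1] = 5.08.
y₂ = 5.08 × 0.159 = 0.808 m.

y₂ = 0.808 m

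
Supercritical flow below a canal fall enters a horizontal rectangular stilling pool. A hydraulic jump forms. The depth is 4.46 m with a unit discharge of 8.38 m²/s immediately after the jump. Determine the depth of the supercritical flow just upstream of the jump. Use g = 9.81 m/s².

V₂ = q/y₂ = 8.38/4.46 = 1.88 m/s; Fr₂ = V₂/√(g·y₂) = 0.284.
Since the conjugate-depth ratio holds either way, y₁/y₂ = ½[√(1 + 8Fr₂²) − 1] = ½[√1.646 − 1] = 0.141.
y₁ = 0.141 × 4.46 = 0.631 m.

y₁ = 0.631 m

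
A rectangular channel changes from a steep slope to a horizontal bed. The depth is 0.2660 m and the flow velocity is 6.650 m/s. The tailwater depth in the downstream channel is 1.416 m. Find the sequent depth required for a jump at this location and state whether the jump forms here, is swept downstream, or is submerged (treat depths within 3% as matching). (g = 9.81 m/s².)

y₂ = 1.421 m; the jump forms here

Fr₁ = V₁/√(g·y₁) = 6.650/√(9.81×0.2660) = 4.117.
Bélanger equation: y₂/y₁ = ½[√(1 + 8Fr₁²) − 1] = ½[√136.58 − 1] = 5.343.
y₂ = 5.343 × 0.2660 = 1.421 m.
Tailwater y_tw = 1.416 m: y_tw ≈ y₂, so the jump forms here.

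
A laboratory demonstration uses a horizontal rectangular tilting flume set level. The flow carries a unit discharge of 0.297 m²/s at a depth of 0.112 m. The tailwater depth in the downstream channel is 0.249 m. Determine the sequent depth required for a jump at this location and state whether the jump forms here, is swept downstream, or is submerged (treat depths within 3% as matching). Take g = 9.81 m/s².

V₁ = q/y₁ = 0.297/0.112 = 2.65 m/s. Fr₁ = V₁/√(g·y₁) = 2.65/√(9.81×0.112) = 2.53.
From the momentum equation for a rectangular channel, y₂/y₁ = ½[√(1 + 8Fr₁²) − 1] = ½[√52.20 − 1] = 3.11.
y₂ = 3.11 × 0.112 = 0.349 m.
Tailwater y_tw = 0.249 m: y_tw < y₂, so the jump is swept downstream.

y₂ = 0.349 m; the jump is swept downstream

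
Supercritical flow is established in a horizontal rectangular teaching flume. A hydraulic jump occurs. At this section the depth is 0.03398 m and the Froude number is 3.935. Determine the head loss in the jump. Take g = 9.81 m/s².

Fr₁ = 3.935 (given).
Sequent-depth ratio: y₂/y₁ = ½[√(1 + 8Fr₁²) − 1] = ½[√124.87 − 1] = 5.087.
y₂ = 5.087 × 0.03398 = 0.1729 m.
V₁ = Fr₁·√(g·y₁) = 3.935×√(9.81×0.03398) = 2.272 m/s; q = V₁·y₁ = 0.07720 m²/s. V₂ = q/y₂ = 0.07720/0.1729 = 0.4466 m/s. E₁ = y₁ + V₁²/2g = 0.2971 m; E₂ = y₂ + V₂²/2g = 0.1830 m. ΔE = E₁ − E₂ = 0.1140 m.

ΔE = 0.1140 m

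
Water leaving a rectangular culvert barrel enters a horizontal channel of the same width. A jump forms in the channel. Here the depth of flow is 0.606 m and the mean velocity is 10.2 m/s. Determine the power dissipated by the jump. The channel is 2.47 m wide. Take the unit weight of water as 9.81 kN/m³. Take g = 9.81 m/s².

Fr₁ = V₁/√(g·y₁) = 10.2/√(9.81×0.606) = 4.18.
From the momentum equation for a rectangular channel, y₂/y₁ = ½[√(1 + 8Fr₁²) − 1] = ½[√141.0 − 1] = 5.44.
y₂ = 5.44 × 0.606 = 3.30 m.
q = V₁·y₁ = 10.2 × 0.606 = 6.18 m²/s. V₂ = q/y₂ = 6.18/3.30 = 1.88 m/s. E₁ = y₁ + V₁²/2g = 5.91 m; E₂ = y₂ + V₂²/2g = 3.47 m. ΔE = E₁ − E₂ = 2.43 m.
Q = q·b = 6.18 × 2.47 = 15.3 m³/s. P = γ·Q·ΔE = 9.81 × 15.3 × 2.43 = 365 kW.

P = 365 kW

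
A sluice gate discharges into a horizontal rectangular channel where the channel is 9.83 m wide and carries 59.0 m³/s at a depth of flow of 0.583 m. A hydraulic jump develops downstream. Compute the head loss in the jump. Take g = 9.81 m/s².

q = Q/b = 59.0/9.83 = 6.00 m²/s; V₁ = q/y₁ = 10.3 m/s. Fr₁ = V₁/√(g·y₁) = 4.30.
Conjugate-depth relation: y₂/y₁ = ½[√(1 + 8Fr₁²) − 1] = ½[√149.3 − 1] = 5.61.
y₂ = 5.61 × 0.583 = 3.27 m.
Head loss: ΔE = (y₂ − y₁)³/(4y₁y₂) = (3.27 − 0.583)³/(4×0.583×3.27) = 19.4/7.63 = 2.54 m.

ΔE = 2.54 m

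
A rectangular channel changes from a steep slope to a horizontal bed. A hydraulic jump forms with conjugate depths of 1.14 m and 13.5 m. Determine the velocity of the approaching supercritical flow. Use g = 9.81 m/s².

For a rectangular channel the momentum equation gives q² = ½·g·y₁·y₂·(y₁ + y₂) = ½×9.81×1.14×13.5×14.6 = 1105.
q = √1105 = 33.2 m²/s.
V₁ = q/y₁ = 33.2/1.14 = 29.2 m/s.

V₁ = 29.2 m/s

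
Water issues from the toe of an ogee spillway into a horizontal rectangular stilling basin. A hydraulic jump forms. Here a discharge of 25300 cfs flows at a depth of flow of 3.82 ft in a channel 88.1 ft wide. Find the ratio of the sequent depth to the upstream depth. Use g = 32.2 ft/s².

y₂/y₁ = 9.10

q = Q/b = 25300/88.1 = 287 ft²/s; V₁ = q/y₁ = 75.2 ft/s. Fr₁ = V₁/√(g·y₁) = 6.78.
By Bélanger, y₂/y₁ = ½[√(1 + 8Fr₁²) − 1] = ½[√368.6 − 1] = 9.10.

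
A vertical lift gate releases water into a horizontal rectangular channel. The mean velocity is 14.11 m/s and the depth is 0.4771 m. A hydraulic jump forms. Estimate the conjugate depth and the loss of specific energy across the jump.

y₂ = 4.169 m; ΔE = 6.323 m

Fr₁ = V₁/√(g·y₁) = 14.11/√(9.81×0.4771) = 6.522.
Conjugate-depth relation: y₂/y₁ = ½[√(1 + 8Fr₁²) − 1] = ½[√341.30 − 1] = 8.737.
y₂ = 8.737 × 0.4771 = 4.169 m.
q = V₁·y₁ = 14.11 × 0.4771 = 6.732 m²/s. V₂ = q/y₂ = 6.732/4.169 = 1.615 m/s. E₁ = y₁ + V₁²/2g = 10.62 m; E₂ = y₂ + V₂²/2g = 4.301 m. ΔE = E₁ − E₂ = 6.323 m.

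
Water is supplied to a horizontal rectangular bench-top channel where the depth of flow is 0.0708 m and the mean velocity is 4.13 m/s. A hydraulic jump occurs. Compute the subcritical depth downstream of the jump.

y₂ = 0.462 m

Fr₁ = V₁/√(g·y₁) = 4.13/√(9.81×0.0708) = 4.96.
By Bélanger, y₂/y₁ = ½[√(1 + 8Fr₁²) − 1] = ½[√197.5 − 1] = 6.53.
y₂ = 6.53 × 0.0708 = 0.462 m.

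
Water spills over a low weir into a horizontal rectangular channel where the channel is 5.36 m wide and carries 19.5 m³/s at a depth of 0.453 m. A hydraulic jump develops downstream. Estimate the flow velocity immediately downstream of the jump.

V₂ = 1.64 m/s

q = Q/b = 19.5/5.36 = 3.64 m²/s; V₁ = q/y₁ = 8.03 m/s. Fr₁ = V₁/√(g·y₁) = 3.81.
Conjugate-depth relation: y₂/y₁ = ½[√(1 + 8Fr₁²) − 1] = ½[√117.1 − 1] = 4.91.
y₂ = 4.91 × 0.453 = 2.22 m.
V₂ = q/y₂ = 3.64/2.22 = 1.64 m/s.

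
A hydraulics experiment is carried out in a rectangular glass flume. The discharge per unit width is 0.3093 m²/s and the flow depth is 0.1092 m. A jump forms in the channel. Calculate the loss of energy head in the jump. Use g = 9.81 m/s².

ΔE = 0.1112 m

V₁ = q/y₁ = 0.3093/0.1092 = 2.832 m/s. Fr₁ = V₁/√(g·y₁) = 2.832/√(9.81×0.1092) = 2.737.
From the momentum equation for a rectangular channel, y₂/y₁ = ½[√(1 + 8Fr₁²) − 1] = ½[√60.912 − 1] = 3.402.
y₂ = 3.402 × 0.1092 = 0.3715 m.
Head loss: ΔE = (y₂ − y₁)³/(4y₁y₂) = (0.3715 − 0.1092)³/(4×0.1092×0.3715) = 0.01805/0.1623 = 0.1112 m.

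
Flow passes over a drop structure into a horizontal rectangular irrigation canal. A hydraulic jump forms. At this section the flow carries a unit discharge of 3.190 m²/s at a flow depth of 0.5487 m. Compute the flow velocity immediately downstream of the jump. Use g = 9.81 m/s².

V₂ = 1.888 m/s

V₁ = q/y₁ = 3.190/0.5487 = 5.814 m/s. Fr₁ = V₁/√(g·y₁) = 5.814/√(9.81×0.5487) = 2.506.
Bélanger equation: y₂/y₁ = ½[√(1 + 8Fr₁²) − 1] = ½[√51.234 − 1] = 3.079.
y₂ = 3.079 × 0.5487 = 1.689 m.
V₂ = q/y₂ = 3.190/1.689 = 1.888 m/s.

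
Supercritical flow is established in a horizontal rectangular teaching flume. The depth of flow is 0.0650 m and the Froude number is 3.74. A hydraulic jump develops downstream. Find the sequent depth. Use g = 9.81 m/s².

Fr₁ = 3.74 (given).
By Bélanger, y₂/y₁ = ½[√(1 + 8Fr₁²) − 1] = ½[√112.9 − 1] = 4.81.
y₂ = 4.81 × 0.0650 = 0.313 m.

y₂ = 0.313 m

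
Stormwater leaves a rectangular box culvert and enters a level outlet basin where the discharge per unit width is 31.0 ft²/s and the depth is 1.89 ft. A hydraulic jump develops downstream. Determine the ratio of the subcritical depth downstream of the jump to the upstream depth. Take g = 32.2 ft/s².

V₁ = q/y₁ = 31.0/1.89 = 16.4 ft/s. Fr₁ = V₁/√(g·y₁) = 16.4/√(32.2×1.89) = 2.10.
Bélanger equation: y₂/y₁ = ½[√(1 + 8Fr₁²) − 1] = ½[√36.36 − 1] = 2.52.

y₂/y₁ = 2.52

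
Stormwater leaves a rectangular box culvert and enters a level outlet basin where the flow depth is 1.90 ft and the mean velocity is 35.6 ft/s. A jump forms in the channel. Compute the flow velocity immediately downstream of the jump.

V₂ = 5.98 ft/s

Fr₁ = V₁/√(g·y₁) = 35.6/√(32.2×1.90) = 4.55.
From the momentum equation for a rectangular channel, y₂/y₁ = ½[√(1 + 8Fr₁²) − 1] = ½[√166.7 − 1] = 5.96.
y₂ = 5.96 × 1.90 = 11.3 ft.
q = V₁·y₁ = 35.6 × 1.90 = 67.6 ft²/s.
V₂ = q/y₂ = 67.6/11.3 = 5.98 ft/s.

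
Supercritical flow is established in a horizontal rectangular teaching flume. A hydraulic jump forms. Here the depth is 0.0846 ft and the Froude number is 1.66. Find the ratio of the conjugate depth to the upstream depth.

y₂/y₁ = 1.90

Fr₁ = 1.66 (given).
Conjugate-depth relation: y₂/y₁ = ½[√(1 + 8Fr₁²) − 1] = ½[√23.04 − 1] = 1.90.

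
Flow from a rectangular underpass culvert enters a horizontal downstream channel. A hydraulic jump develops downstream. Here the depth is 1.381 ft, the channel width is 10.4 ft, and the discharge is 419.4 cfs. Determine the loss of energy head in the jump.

ΔE = 6.327 ft

q = Q/b = 419.4/10.4 = 40.33 ft²/s; V₁ = q/y₁ = 29.20 ft/s. Fr₁ = V₁/√(g·y₁) = 4.379.
Conjugate-depth relation: y₂/y₁ = ½[√(1 + 8Fr₁²) − 1] = ½[√154.41 − 1] = 5.713.
y₂ = 5.713 × 1.381 = 7.890 ft.
V₂ = q/y₂ = 40.33/7.890 = 5.111 ft/s. E₁ = y₁ + V₁²/2g = 14.62 ft; E₂ = y₂ + V₂²/2g = 8.295 ft. ΔE = E₁ − E₂ = 6.327 ft.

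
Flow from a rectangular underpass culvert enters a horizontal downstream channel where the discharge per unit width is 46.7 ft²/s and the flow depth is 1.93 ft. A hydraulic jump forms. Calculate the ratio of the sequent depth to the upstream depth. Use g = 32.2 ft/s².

y₂/y₁ = 3.87

V₁ = q/y₁ = 46.7/1.93 = 24.2 ft/s. Fr₁ = V₁/√(g·y₁) = 24.2/√(32.2×1.93) = 3.07.
By Bélanger, y₂/y₁ = ½[√(1 + 8Fr₁²) − 1] = ½[√76.37 − 1] = 3.87.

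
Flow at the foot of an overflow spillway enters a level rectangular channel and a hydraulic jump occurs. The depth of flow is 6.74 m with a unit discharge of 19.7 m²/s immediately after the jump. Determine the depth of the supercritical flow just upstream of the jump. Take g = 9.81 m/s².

V₂ = q/y₂ = 19.7/6.74 = 2.92 m/s; Fr₂ = V₂/√(g·y₂) = 0.359.
The Bélanger relation is symmetric: y₁/y₂ = ½[√(1 + 8Fr₂²) − 1] = ½[√2.034 − 1] = 0.213.
y₁ = 0.213 × 6.74 = 1.44 m.

y₁ = 1.44 m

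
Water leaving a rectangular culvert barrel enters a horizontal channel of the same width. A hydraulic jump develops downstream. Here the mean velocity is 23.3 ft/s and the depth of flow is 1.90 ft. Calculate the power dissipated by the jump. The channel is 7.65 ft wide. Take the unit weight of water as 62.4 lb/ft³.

Fr₁ = V₁/√(g·y₁) = 23.3/√(32.2×1.90) = 2.98.
Bélanger equation: y₂/y₁ = ½[√(1 + 8Fr₁²) − 1] = ½[√71.99 − 1] = 3.74.
y₂ = 3.74 × 1.90 = 7.11 ft.
Head loss: ΔE = (y₂ − y₁)³/(4y₁y₂) = (7.11 − 1.90)³/(4×1.90×7.11) = 141/54.0 = 2.62 ft.
q = V₁·y₁ = 23.3 × 1.90 = 44.3 ft²/s. Q = q·b = 44.3 × 7.65 = 339 cfs. P = γ·Q·ΔE/550 = 62.4 × 339 × 2.62 / 550 = 101 hp.

P = 101 hp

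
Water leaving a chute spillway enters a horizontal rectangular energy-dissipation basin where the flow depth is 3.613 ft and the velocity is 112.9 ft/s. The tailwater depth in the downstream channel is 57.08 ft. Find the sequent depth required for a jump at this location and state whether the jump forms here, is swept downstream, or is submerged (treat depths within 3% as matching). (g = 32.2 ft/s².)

Fr₁ = V₁/√(g·y₁) = 112.9/√(32.2×3.613) = 10.47.
Sequent-depth ratio: y₂/y₁ = ½[√(1 + 8Fr₁²) − 1] = ½[√877.50 − 1] = 14.31.
y₂ = 14.31 × 3.613 = 51.71 ft.
Tailwater y_tw = 57.08 ft: y_tw > y₂, so the jump is submerged.

y₂ = 51.71 ft; the jump is submerged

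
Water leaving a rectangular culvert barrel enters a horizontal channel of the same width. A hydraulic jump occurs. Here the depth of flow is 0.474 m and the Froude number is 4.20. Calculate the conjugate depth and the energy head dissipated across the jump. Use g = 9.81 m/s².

y₂ = 2.59 m; ΔE = 1.93 m

Fr₁ = 4.20 (given).
Bélanger equation: y₂/y₁ = ½[√(1 + 8Fr₁²) − 1] = ½[√142.1 − 1] = 5.46.
y₂ = 5.46 × 0.474 = 2.59 m.
V₁ = Fr₁·√(g·y₁) = 4.20×√(9.81×0.474) = 9.06 m/s; q = V₁·y₁ = 4.29 m²/s. V₂ = q/y₂ = 4.29/2.59 = 1.66 m/s. E₁ = y₁ + V₁²/2g = 4.65 m; E₂ = y₂ + V₂²/2g = 2.73 m. ΔE = E₁ − E₂ = 1.93 m.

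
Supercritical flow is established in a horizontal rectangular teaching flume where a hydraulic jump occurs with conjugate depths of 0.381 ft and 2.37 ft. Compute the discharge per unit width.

q = 6.32 ft²/s

For a rectangular channel the momentum equation gives q² = ½·g·y₁·y₂·(y₁ + y₂) = ½×32.2×0.381×2.37×2.75 = 40.0.
q = √40.0 = 6.32 ft²/s.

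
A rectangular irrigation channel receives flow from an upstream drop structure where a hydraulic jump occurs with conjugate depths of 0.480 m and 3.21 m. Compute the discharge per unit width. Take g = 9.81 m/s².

q = 5.28 m²/s

For a rectangular channel the momentum equation gives q² = ½·g·y₁·y₂·(y₁ + y₂) = ½×9.81×0.480×3.21×3.69 = 27.9.
q = √27.9 = 5.28 m²/s.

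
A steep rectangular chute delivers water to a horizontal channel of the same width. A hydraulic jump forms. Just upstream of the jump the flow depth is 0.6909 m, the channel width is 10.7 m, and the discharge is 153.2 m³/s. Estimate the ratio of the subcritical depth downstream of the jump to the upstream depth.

q = Q/b = 153.2/10.7 = 14.32 m²/s; V₁ = q/y₁ = 20.72 m/s. Fr₁ = V₁/√(g·y₁) = 7.960.
Sequent-depth ratio: y₂/y₁ = ½[√(1 + 8Fr₁²) − 1] = ½[√507.90 − 1] = 10.77.

y₂/y₁ = 10.77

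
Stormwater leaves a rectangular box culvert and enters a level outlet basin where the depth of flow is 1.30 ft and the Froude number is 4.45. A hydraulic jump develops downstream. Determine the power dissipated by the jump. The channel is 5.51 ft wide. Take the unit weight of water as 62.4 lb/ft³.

Fr₁ = 4.45 (given).
From the momentum equation for a rectangular channel, y₂/y₁ = ½[√(1 + 8Fr₁²) − 1] = ½[√159.4 − 1] = 5.81.
y₂ = 5.81 × 1.30 = 7.56 ft.
V₁ = Fr₁·√(g·y₁) = 4.45×√(32.2×1.30) = 28.8 ft/s; q = V₁·y₁ = 37.4 ft²/s. V₂ = q/y₂ = 37.4/7.56 = 4.95 ft/s. E₁ = y₁ + V₁²/2g = 14.2 ft; E₂ = y₂ + V₂²/2g = 7.94 ft. ΔE = E₁ − E₂ = 6.23 ft.
Q = q·b = 37.4 × 5.51 = 206 cfs. P = γ·Q·ΔE/550 = 62.4 × 206 × 6.23 / 550 = 146 hp.

P = 146 hp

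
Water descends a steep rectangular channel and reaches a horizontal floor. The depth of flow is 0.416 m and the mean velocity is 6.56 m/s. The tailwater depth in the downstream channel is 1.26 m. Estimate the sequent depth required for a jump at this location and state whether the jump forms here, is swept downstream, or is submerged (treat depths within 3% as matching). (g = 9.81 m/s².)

Fr₁ = V₁/√(g·y₁) = 6.56/√(9.81×0.416) = 3.25.
Bélanger equation: y₂/y₁ = ½[√(1 + 8Fr₁²) − 1] = ½[√85.36 − 1] = 4.12.
y₂ = 4.12 × 0.416 = 1.71 m.
Tailwater y_tw = 1.26 m: y_tw < y₂, so the jump is swept downstream.

y₂ = 1.71 m; the jump is swept downstream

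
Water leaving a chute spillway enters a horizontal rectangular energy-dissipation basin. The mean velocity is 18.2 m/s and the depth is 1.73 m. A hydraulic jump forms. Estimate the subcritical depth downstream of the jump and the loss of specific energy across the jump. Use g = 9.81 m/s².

Fr₁ = V₁/√(g·y₁) = 18.2/√(9.81×1.73) = 4.42.
Conjugate-depth relation: y₂/y₁ = ½[√(1 + 8Fr₁²) − 1] = ½[√157.1 − 1] = 5.77.
y₂ = 5.77 × 1.73 = 9.98 m.
Head loss: ΔE = (y₂ − y₁)³/(4y₁y₂) = (9.98 − 1.73)³/(4×1.73×9.98) = 561/69.0 = 8.13 m.

y₂ = 9.98 m; ΔE = 8.13 m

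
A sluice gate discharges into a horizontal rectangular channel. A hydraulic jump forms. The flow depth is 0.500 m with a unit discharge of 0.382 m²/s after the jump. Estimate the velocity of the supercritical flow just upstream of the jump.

V₁ = 3.85 m/s

V₂ = q/y₂ = 0.382/0.500 = 0.764 m/s; Fr₂ = V₂/√(g·y₂) = 0.345.
From the momentum equation (using Fr₂), y₁/y₂ = ½[√(1 + 8Fr₂²) − 1] = ½[√1.952 − 1] = 0.199.
y₁ = 0.199 × 0.500 = 0.0993 m.
V₁ = q/y₁ = 0.382/0.0993 = 3.85 m/s.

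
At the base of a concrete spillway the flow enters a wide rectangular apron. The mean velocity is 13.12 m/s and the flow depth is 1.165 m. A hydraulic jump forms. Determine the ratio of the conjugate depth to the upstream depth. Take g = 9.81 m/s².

y₂/y₁ = 5.011

Fr₁ = V₁/√(g·y₁) = 13.12/√(9.81×1.165) = 3.881.
By Bélanger, y₂/y₁ = ½[√(1 + 8Fr₁²) − 1] = ½[√121.49 − 1] = 5.011.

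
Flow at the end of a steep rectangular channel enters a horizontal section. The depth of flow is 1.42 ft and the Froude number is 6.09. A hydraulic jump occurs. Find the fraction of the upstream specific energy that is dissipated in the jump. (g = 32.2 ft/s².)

Fr₁ = 6.09 (given).
Sequent-depth ratio: y₂/y₁ = ½[√(1 + 8Fr₁²) − 1] = ½[√297.7 − 1] = 8.13.
y₂ = 8.13 × 1.42 = 11.5 ft.
E₁ = y₁(1 + Fr₁²/2) = 1.42×(1 + 6.09²/2) = 27.8 ft. ΔE = (y₂ − y₁)³/(4y₁y₂) = 15.8 ft. ΔE/E₁ = 15.8/27.8 = 0.570.

ΔE/E₁ = 0.570 (57.0%)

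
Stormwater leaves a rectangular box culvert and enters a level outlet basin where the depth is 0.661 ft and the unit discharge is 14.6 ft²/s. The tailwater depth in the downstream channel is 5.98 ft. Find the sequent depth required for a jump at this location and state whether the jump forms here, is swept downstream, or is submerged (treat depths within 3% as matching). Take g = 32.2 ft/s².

y₂ = 4.16 ft; the jump is submerged

V₁ = q/y₁ = 14.6/0.661 = 22.1 ft/s. Fr₁ = V₁/√(g·y₁) = 22.1/√(32.2×0.661) = 4.79.
Conjugate-depth relation: y₂/y₁ = ½[√(1 + 8Fr₁²) − 1] = ½[√184.4 − 1] = 6.29.
y₂ = 6.29 × 0.661 = 4.16 ft.
Tailwater y_tw = 5.98 ft: y_tw > y₂, so the jump is submerged.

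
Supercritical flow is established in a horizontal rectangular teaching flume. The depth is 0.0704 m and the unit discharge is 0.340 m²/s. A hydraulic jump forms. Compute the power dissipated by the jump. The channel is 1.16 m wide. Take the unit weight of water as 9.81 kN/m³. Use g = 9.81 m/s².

P = 2.69 kW

V₁ = q/y₁ = 0.340/0.0704 = 4.83 m/s. Fr₁ = V₁/√(g·y₁) = 4.83/√(9.81×0.0704) = 5.81.
From the momentum equation for a rectangular channel, y₂/y₁ = ½[√(1 + 8Fr₁²) − 1] = ½[√271.2 − 1] = 7.73.
y₂ = 7.73 × 0.0704 = 0.544 m.
Head loss: ΔE = (y₂ − y₁)³/(4y₁y₂) = (0.544 − 0.0704)³/(4×0.0704×0.544) = 0.107/0.153 = 0.695 m.
Q = q·b = 0.340 × 1.16 = 0.394 m³/s. P = γ·Q·ΔE = 9.81 × 0.394 × 0.695 = 2.69 kW.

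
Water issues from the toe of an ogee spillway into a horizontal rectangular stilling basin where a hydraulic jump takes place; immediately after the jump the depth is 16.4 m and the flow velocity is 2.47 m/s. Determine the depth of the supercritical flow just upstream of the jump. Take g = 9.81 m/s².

y₁ = 1.16 m

Fr₂ = V₂/√(g·y₂) = 2.47/√(9.81×16.4) = 0.195.
Since the conjugate-depth ratio holds either way, y₁/y₂ = ½[√(1 + 8Fr₂²) − 1] = ½[√1.303 − 1] = 0.0708.
y₁ = 0.0708 × 16.4 = 1.16 m.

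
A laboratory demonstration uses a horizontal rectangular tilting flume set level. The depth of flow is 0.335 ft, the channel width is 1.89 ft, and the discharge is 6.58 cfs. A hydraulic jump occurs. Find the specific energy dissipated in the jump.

ΔE = 0.566 ft

q = Q/b = 6.58/1.89 = 3.48 ft²/s; V₁ = q/y₁ = 10.4 ft/s. Fr₁ = V₁/√(g·y₁) = 3.16.
Conjugate-depth relation: y₂/y₁ = ½[√(1 + 8Fr₁²) − 1] = ½[√81.10 − 1] = 4.00.
y₂ = 4.00 × 0.335 = 1.34 ft.
V₂ = q/y₂ = 3.48/1.34 = 2.60 ft/s. E₁ = y₁ + V₁²/2g = 2.01 ft; E₂ = y₂ + V₂²/2g = 1.45 ft. ΔE = E₁ − E₂ = 0.566 ft.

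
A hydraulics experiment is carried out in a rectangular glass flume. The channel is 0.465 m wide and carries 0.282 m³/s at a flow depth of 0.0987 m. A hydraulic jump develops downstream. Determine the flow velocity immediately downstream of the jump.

q = Q/b = 0.282/0.465 = 0.606 m²/s; V₁ = q/y₁ = 6.14 m/s. Fr₁ = V₁/√(g·y₁) = 6.24.
From the momentum equation for a rectangular channel, y₂/y₁ = ½[√(1 + 8Fr₁²) − 1] = ½[√312.9 − 1] = 8.34.
y₂ = 8.34 × 0.0987 = 0.824 m.
V₂ = q/y₂ = 0.606/0.824 = 0.736 m/s.

V₂ = 0.736 m/s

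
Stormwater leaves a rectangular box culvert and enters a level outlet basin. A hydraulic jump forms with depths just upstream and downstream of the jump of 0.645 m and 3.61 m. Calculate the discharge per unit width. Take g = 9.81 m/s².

For a rectangular channel the momentum equation gives q² = ½·g·y₁·y₂·(y₁ + y₂) = ½×9.81×0.645×3.61×4.25 = 48.6.
q = √48.6 = 6.97 m²/s.

q = 6.97 m²/s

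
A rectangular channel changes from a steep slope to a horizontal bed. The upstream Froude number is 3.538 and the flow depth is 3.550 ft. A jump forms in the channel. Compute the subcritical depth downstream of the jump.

Fr₁ = 3.538 (given).
Sequent-depth ratio: y₂/y₁ = ½[√(1 + 8Fr₁²) − 1] = ½[√101.14 − 1] = 4.528.
y₂ = 4.528 × 3.550 = 16.08 ft.

y₂ = 16.08 ft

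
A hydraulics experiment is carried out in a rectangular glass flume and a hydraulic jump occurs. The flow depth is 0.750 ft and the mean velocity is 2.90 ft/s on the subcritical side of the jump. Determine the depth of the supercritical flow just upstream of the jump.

y₁ = 0.355 ft

Fr₂ = V₂/√(g·y₂) = 2.90/√(32.2×0.750) = 0.590.
From the momentum equation (using Fr₂), y₁/y₂ = ½[√(1 + 8Fr₂²) − 1] = ½[√3.786 − 1] = 0.473.
y₁ = 0.473 × 0.750 = 0.355 ft.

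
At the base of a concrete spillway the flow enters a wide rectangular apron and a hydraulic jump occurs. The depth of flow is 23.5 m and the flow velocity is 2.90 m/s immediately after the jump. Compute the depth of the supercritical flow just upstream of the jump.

y₁ = 1.60 m

Fr₂ = V₂/√(g·y₂) = 2.90/√(9.81×23.5) = 0.191.
Since the conjugate-depth ratio holds either way, y₁/y₂ = ½[√(1 + 8Fr₂²) − 1] = ½[√1.292 − 1] = 0.0683.
y₁ = 0.0683 × 23.5 = 1.60 m.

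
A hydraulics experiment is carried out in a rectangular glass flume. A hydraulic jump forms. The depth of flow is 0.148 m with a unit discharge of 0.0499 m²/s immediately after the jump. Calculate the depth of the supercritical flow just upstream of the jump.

y₁ = 0.0204 m

V₂ = q/y₂ = 0.0499/0.148 = 0.337 m/s; Fr₂ = V₂/√(g·y₂) = 0.280.
The Bélanger relation is symmetric: y₁/y₂ = ½[√(1 + 8Fr₂²) − 1] = ½[√1.626 − 1] = 0.138.
y₁ = 0.138 × 0.148 = 0.0204 m.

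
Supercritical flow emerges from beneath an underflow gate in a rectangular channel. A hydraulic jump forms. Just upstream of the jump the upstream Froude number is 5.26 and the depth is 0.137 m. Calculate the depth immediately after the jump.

y₂ = 0.953 m

Fr₁ = 5.26 (given).
From the momentum equation for a rectangular channel, y₂/y₁ = ½[√(1 + 8Fr₁²) − 1] = ½[√222.3 − 1] = 6.96.
y₂ = 6.96 × 0.137 = 0.953 m.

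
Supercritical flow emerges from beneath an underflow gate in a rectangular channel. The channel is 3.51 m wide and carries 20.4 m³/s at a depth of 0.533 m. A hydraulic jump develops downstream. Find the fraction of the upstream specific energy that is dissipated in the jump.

ΔE/E₁ = 0.470 (47.0%)

q = Q/b = 20.4/3.51 = 5.81 m²/s; V₁ = q/y₁ = 10.9 m/s. Fr₁ = V₁/√(g·y₁) = 4.77.
Bélanger equation: y₂/y₁ = ½[√(1 + 8Fr₁²) − 1] = ½[√182.9 − 1] = 6.26.
y₂ = 6.26 × 0.533 = 3.34 m.
E₁ = y₁ + V₁²/2g = 6.59 m. ΔE = (y₂ − y₁)³/(4y₁y₂) = 3.10 m. ΔE/E₁ = 3.10/6.59 = 0.470.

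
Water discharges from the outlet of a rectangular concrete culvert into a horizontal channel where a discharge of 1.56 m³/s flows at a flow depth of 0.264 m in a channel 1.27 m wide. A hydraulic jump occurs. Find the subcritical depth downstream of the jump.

q = Q/b = 1.56/1.27 = 1.23 m²/s; V₁ = q/y₁ = 4.65 m/s. Fr₁ = V₁/√(g·y₁) = 2.89.
Conjugate-depth relation: y₂/y₁ = ½[√(1 + 8Fr₁²) − 1] = ½[√67.87 − 1] = 3.62.
y₂ = 3.62 × 0.264 = 0.955 m.

y₂ = 0.955 m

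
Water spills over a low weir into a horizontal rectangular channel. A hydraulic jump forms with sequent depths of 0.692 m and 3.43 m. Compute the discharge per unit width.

q = 6.93 m²/s

For a rectangular channel the momentum equation gives q² = ½·g·y₁·y₂·(y₁ + y₂) = ½×9.81×0.692×3.43×4.12 = 48.0.
q = √48.0 = 6.93 m²/s.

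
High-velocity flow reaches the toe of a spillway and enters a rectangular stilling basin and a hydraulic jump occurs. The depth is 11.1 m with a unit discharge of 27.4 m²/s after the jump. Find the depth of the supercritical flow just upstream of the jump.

V₂ = q/y₂ = 27.4/11.1 = 2.47 m/s; Fr₂ = V₂/√(g·y₂) = 0.237.
From the momentum equation (using Fr₂), y₁/y₂ = ½[√(1 + 8Fr₂²) − 1] = ½[√1.448 − 1] = 0.102.
y₁ = 0.102 × 11.1 = 1.13 m.

y₁ = 1.13 m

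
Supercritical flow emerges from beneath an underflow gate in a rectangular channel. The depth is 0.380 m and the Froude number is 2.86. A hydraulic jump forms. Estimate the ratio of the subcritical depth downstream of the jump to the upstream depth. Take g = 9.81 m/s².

y₂/y₁ = 3.58

Fr₁ = 2.86 (given).
By Bélanger, y₂/y₁ = ½[√(1 + 8Fr₁²) − 1] = ½[√66.44 − 1] = 3.58.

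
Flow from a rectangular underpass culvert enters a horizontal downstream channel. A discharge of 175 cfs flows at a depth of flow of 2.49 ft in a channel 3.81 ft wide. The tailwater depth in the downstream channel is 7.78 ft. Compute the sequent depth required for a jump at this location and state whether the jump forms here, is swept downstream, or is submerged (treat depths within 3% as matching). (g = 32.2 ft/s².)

y₂ = 6.12 ft; the jump is submerged

q = Q/b = 175/3.81 = 45.9 ft²/s; V₁ = q/y₁ = 18.4 ft/s. Fr₁ = V₁/√(g·y₁) = 2.06.
Conjugate-depth relation: y₂/y₁ = ½[√(1 + 8Fr₁²) − 1] = ½[√34.95 − 1] = 2.46.
y₂ = 2.46 × 2.49 = 6.12 ft.
Tailwater y_tw = 7.78 ft: y_tw > y₂, so the jump is submerged.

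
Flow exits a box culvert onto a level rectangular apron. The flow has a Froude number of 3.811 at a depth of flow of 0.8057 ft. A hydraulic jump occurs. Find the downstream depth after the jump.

Fr₁ = 3.811 (given).
By Bélanger, y₂/y₁ = ½[√(1 + 8Fr₁²) − 1] = ½[√117.19 − 1] = 4.913.
y₂ = 4.913 × 0.8057 = 3.958 ft.

y₂ = 3.958 ft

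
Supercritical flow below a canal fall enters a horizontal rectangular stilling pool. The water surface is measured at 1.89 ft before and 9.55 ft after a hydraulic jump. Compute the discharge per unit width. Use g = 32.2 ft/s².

q = 57.7 ft²/s

For a rectangular channel the momentum equation gives q² = ½·g·y₁·y₂·(y₁ + y₂) = ½×32.2×1.89×9.55×11.4 = 3324.
q = √3324 = 57.7 ft²/s.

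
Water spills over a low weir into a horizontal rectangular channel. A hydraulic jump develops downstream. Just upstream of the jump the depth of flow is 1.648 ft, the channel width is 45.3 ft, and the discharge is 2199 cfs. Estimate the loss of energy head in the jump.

ΔE = 5.994 ft

q = Q/b = 2199/45.3 = 48.54 ft²/s; V₁ = q/y₁ = 29.46 ft/s. Fr₁ = V₁/√(g·y₁) = 4.044.
Bélanger equation: y₂/y₁ = ½[√(1 + 8Fr₁²) − 1] = ½[√131.80 − 1] = 5.240.
y₂ = 5.240 × 1.648 = 8.636 ft.
V₂ = q/y₂ = 48.54/8.636 = 5.621 ft/s. E₁ = y₁ + V₁²/2g = 15.12 ft; E₂ = y₂ + V₂²/2g = 9.127 ft. ΔE = E₁ − E₂ = 5.994 ft.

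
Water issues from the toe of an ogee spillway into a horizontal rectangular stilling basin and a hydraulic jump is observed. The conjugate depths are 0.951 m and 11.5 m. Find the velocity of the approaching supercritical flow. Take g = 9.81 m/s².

For a rectangular channel the momentum equation gives q² = ½·g·y₁·y₂·(y₁ + y₂) = ½×9.81×0.951×11.5×12.5 = 668.
q = √668 = 25.8 m²/s.
V₁ = q/y₁ = 25.8/0.951 = 27.2 m/s.

V₁ = 27.2 m/s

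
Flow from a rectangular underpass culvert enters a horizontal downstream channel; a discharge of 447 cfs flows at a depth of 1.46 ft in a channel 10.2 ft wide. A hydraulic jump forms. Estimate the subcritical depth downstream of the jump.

q = Q/b = 447/10.2 = 43.8 ft²/s; V₁ = q/y₁ = 30.0 ft/s. Fr₁ = V₁/√(g·y₁) = 4.38.
Conjugate-depth relation: y₂/y₁ = ½[√(1 + 8Fr₁²) − 1] = ½[√154.3 − 1] = 5.71.
y₂ = 5.71 × 1.46 = 8.34 ft.

y₂ = 8.34 ft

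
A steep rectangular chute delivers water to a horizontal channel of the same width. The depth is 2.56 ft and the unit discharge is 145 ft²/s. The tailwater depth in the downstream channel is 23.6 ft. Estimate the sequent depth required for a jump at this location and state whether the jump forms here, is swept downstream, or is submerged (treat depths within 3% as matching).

y₂ = 21.3 ft; the jump is submerged

V₁ = q/y₁ = 145/2.56 = 56.6 ft/s. Fr₁ = V₁/√(g·y₁) = 56.6/√(32.2×2.56) = 6.24.
By Bélanger, y₂/y₁ = ½[√(1 + 8Fr₁²) − 1] = ½[√312.4 − 1] = 8.34.
y₂ = 8.34 × 2.56 = 21.3 ft.
Tailwater y_tw = 23.6 ft: y_tw > y₂, so the jump is submerged.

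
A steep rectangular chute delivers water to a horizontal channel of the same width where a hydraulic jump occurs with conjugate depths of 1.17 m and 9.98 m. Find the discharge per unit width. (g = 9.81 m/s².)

q = 25.3 m²/s

For a rectangular channel the momentum equation gives q² = ½·g·y₁·y₂·(y₁ + y₂) = ½×9.81×1.17×9.98×11.2 = 639.
q = √639 = 25.3 m²/s.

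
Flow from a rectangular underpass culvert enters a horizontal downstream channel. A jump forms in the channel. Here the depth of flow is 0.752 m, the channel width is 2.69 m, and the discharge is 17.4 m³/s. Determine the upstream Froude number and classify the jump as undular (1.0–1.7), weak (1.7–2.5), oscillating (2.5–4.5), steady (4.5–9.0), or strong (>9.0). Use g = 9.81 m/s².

q = Q/b = 17.4/2.69 = 6.47 m²/s; V₁ = q/y₁ = 8.60 m/s. Fr₁ = V₁/√(g·y₁) = 3.17.
Fr₁ = 3.17 lies in the oscillating range.

Fr₁ = 3.17; oscillating jump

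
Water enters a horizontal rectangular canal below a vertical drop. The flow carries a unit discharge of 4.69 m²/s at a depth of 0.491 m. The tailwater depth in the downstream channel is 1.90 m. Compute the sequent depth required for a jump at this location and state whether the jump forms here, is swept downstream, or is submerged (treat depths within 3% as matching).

V₁ = q/y₁ = 4.69/0.491 = 9.55 m/s. Fr₁ = V₁/√(g·y₁) = 9.55/√(9.81×0.491) = 4.35.
Sequent-depth ratio: y₂/y₁ = ½[√(1 + 8Fr₁²) − 1] = ½[√152.5 − 1] = 5.68.
y₂ = 5.68 × 0.491 = 2.79 m.
Tailwater y_tw = 1.90 m: y_tw < y₂, so the jump is swept downstream.

y₂ = 2.79 m; the jump is swept downstream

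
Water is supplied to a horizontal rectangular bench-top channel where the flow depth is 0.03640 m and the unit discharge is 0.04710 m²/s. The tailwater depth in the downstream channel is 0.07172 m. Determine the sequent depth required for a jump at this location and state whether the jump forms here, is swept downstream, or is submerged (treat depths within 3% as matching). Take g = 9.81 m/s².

y₂ = 0.09474 m; the jump is swept downstream

V₁ = q/y₁ = 0.04710/0.03640 = 1.294 m/s. Fr₁ = V₁/√(g·y₁) = 1.294/√(9.81×0.03640) = 2.165.
From the momentum equation for a rectangular channel, y₂/y₁ = ½[√(1 + 8Fr₁²) − 1] = ½[√38.511 − 1] = 2.603.
y₂ = 2.603 × 0.03640 = 0.09474 m.
Tailwater y_tw = 0.07172 m: y_tw < y₂, so the jump is swept downstream.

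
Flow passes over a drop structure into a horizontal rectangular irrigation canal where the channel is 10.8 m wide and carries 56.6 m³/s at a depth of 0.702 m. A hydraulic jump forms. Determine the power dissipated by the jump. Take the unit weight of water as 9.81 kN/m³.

q = Q/b = 56.6/10.8 = 5.24 m²/s; V₁ = q/y₁ = 7.47 m/s. Fr₁ = V₁/√(g·y₁) = 2.84.
By Bélanger, y₂/y₁ = ½[√(1 + 8Fr₁²) − 1] = ½[√65.74 − 1] = 3.55.
y₂ = 3.55 × 0.702 = 2.49 m.
V₂ = q/y₂ = 5.24/2.49 = 2.10 m/s. E₁ = y₁ + V₁²/2g = 3.54 m; E₂ = y₂ + V₂²/2g = 2.72 m. ΔE = E₁ − E₂ = 0.823 m.
P = γ·Q·ΔE = 9.81 × 56.6 × 0.823 = 457 kW.

P = 457 kW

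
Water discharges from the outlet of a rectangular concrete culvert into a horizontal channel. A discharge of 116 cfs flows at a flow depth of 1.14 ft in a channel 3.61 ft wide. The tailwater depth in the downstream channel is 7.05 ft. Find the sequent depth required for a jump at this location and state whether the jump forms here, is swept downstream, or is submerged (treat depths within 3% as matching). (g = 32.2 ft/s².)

y₂ = 6.95 ft; the jump forms here

q = Q/b = 116/3.61 = 32.1 ft²/s; V₁ = q/y₁ = 28.2 ft/s. Fr₁ = V₁/√(g·y₁) = 4.65.
By Bélanger, y₂/y₁ = ½[√(1 + 8Fr₁²) − 1] = ½[√174.1 − 1] = 6.10.
y₂ = 6.10 × 1.14 = 6.95 ft.
Tailwater y_tw = 7.05 ft: y_tw ≈ y₂, so the jump forms here.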